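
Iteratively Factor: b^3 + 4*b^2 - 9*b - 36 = (b + 3)*(b^2 + b - 12) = (b - 3)*(b + 3)*(b + 4)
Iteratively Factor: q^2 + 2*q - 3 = (q - 1)*(q + 3)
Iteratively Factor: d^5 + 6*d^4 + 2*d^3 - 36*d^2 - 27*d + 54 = (d + 3)*(d^4 + 3*d^3 - 7*d^2 - 15*d + 18) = (d - 2)*(d + 3)*(d^3 + 5*d^2 + 3*d - 9) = (d - 2)*(d + 3)^2*(d^2 + 2*d - 3) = (d - 2)*(d + 3)^3*(d - 1)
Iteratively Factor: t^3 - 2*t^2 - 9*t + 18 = (t - 3)*(t^2 + t - 6) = (t - 3)*(t + 3)*(t - 2)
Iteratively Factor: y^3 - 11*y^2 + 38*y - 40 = (y - 4)*(y^2 - 7*y + 10) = (y - 5)*(y - 4)*(y - 2)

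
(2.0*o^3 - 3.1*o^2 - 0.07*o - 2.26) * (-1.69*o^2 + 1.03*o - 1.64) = -3.38*o^5 + 7.299*o^4 - 6.3547*o^3 + 8.8313*o^2 - 2.213*o + 3.7064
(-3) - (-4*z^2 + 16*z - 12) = 4*z^2 - 16*z + 9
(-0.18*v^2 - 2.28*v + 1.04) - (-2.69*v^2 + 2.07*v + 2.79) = 2.51*v^2 - 4.35*v - 1.75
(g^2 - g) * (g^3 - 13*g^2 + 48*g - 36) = g^5 - 14*g^4 + 61*g^3 - 84*g^2 + 36*g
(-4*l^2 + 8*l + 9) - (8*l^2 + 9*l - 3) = -12*l^2 - l + 12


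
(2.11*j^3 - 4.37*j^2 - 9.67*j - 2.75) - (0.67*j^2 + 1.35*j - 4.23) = 2.11*j^3 - 5.04*j^2 - 11.02*j + 1.48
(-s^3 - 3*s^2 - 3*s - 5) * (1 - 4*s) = 4*s^4 + 11*s^3 + 9*s^2 + 17*s - 5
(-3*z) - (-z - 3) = 3 - 2*z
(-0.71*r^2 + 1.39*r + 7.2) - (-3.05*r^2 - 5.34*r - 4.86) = 2.34*r^2 + 6.73*r + 12.06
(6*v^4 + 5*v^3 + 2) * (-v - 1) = -6*v^5 - 11*v^4 - 5*v^3 - 2*v - 2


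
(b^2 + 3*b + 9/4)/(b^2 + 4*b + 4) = (b^2 + 3*b + 9/4)/(b^2 + 4*b + 4)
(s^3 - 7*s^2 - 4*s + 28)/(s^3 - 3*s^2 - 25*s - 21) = (s^2 - 4)/(s^2 + 4*s + 3)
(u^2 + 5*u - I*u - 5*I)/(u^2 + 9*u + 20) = (u - I)/(u + 4)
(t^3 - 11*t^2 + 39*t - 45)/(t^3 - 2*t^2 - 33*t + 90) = (t - 3)/(t + 6)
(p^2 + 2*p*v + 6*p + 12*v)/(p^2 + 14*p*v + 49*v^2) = (p^2 + 2*p*v + 6*p + 12*v)/(p^2 + 14*p*v + 49*v^2)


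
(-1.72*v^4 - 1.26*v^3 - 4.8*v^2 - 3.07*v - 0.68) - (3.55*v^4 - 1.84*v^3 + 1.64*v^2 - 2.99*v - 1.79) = -5.27*v^4 + 0.58*v^3 - 6.44*v^2 - 0.0799999999999996*v + 1.11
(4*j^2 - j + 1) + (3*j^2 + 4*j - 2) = 7*j^2 + 3*j - 1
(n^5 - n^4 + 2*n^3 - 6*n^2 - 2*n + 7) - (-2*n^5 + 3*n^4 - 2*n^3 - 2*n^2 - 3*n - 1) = 3*n^5 - 4*n^4 + 4*n^3 - 4*n^2 + n + 8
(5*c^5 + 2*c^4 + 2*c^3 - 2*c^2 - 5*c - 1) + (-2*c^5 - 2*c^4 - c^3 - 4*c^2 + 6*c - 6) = 3*c^5 + c^3 - 6*c^2 + c - 7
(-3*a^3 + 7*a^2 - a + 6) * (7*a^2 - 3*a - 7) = -21*a^5 + 58*a^4 - 7*a^3 - 4*a^2 - 11*a - 42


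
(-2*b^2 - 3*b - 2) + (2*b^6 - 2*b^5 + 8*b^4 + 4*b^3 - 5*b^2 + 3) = 2*b^6 - 2*b^5 + 8*b^4 + 4*b^3 - 7*b^2 - 3*b + 1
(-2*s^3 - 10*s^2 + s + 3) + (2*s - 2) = -2*s^3 - 10*s^2 + 3*s + 1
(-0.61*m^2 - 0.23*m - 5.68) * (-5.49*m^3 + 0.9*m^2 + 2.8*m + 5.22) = 3.3489*m^5 + 0.7137*m^4 + 29.2682*m^3 - 8.9402*m^2 - 17.1046*m - 29.6496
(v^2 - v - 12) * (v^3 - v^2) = v^5 - 2*v^4 - 11*v^3 + 12*v^2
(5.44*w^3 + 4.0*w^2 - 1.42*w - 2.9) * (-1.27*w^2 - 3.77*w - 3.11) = -6.9088*w^5 - 25.5888*w^4 - 30.195*w^3 - 3.4036*w^2 + 15.3492*w + 9.019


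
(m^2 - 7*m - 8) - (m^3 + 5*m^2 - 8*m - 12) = -m^3 - 4*m^2 + m + 4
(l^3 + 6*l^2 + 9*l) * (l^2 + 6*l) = l^5 + 12*l^4 + 45*l^3 + 54*l^2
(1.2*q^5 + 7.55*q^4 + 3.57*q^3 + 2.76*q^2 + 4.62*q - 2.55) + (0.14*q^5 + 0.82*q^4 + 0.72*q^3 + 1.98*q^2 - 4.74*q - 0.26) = 1.34*q^5 + 8.37*q^4 + 4.29*q^3 + 4.74*q^2 - 0.12*q - 2.81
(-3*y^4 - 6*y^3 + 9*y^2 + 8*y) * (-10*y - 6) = 30*y^5 + 78*y^4 - 54*y^3 - 134*y^2 - 48*y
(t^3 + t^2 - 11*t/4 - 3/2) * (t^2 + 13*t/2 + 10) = t^5 + 15*t^4/2 + 55*t^3/4 - 75*t^2/8 - 149*t/4 - 15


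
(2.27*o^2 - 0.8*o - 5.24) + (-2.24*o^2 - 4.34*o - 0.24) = 0.0299999999999998*o^2 - 5.14*o - 5.48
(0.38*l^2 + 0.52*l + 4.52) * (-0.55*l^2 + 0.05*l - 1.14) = -0.209*l^4 - 0.267*l^3 - 2.8932*l^2 - 0.3668*l - 5.1528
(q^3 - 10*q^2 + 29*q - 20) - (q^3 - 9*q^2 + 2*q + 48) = -q^2 + 27*q - 68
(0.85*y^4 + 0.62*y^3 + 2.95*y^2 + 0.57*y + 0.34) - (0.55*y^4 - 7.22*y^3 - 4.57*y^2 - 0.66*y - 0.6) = 0.3*y^4 + 7.84*y^3 + 7.52*y^2 + 1.23*y + 0.94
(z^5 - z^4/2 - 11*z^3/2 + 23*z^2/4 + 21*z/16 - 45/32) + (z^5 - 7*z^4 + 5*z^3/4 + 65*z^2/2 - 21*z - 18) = 2*z^5 - 15*z^4/2 - 17*z^3/4 + 153*z^2/4 - 315*z/16 - 621/32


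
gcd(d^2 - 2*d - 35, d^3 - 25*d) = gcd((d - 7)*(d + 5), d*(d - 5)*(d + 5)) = d + 5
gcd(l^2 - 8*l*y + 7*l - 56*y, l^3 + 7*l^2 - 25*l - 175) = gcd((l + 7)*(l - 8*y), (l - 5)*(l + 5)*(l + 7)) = l + 7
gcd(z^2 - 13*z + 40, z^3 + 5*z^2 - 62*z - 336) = z - 8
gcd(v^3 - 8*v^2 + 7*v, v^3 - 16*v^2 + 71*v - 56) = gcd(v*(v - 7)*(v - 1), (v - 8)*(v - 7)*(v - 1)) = v^2 - 8*v + 7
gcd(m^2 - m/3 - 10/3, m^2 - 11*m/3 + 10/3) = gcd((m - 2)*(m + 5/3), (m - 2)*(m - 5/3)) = m - 2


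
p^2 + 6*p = p*(p + 6)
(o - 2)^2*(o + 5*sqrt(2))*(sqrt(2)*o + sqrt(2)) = sqrt(2)*o^4 - 3*sqrt(2)*o^3 + 10*o^3 - 30*o^2 + 4*sqrt(2)*o + 40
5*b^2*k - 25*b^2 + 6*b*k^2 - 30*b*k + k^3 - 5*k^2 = (b + k)*(5*b + k)*(k - 5)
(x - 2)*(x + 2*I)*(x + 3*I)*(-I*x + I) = -I*x^4 + 5*x^3 + 3*I*x^3 - 15*x^2 + 4*I*x^2 + 10*x - 18*I*x + 12*I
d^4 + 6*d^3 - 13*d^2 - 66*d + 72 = (d - 3)*(d - 1)*(d + 4)*(d + 6)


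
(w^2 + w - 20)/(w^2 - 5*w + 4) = (w + 5)/(w - 1)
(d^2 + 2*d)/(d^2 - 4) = d/(d - 2)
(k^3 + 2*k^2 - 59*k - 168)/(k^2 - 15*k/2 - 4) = 2*(k^2 + 10*k + 21)/(2*k + 1)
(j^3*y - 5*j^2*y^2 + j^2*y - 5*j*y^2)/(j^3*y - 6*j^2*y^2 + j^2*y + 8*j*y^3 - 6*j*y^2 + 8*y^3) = j*(j - 5*y)/(j^2 - 6*j*y + 8*y^2)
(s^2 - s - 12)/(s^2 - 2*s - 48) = (-s^2 + s + 12)/(-s^2 + 2*s + 48)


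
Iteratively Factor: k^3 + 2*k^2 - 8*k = (k - 2)*(k^2 + 4*k) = k*(k - 2)*(k + 4)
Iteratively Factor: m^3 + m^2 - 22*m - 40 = (m + 2)*(m^2 - m - 20) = (m - 5)*(m + 2)*(m + 4)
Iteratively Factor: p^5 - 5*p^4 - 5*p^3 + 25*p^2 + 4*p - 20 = (p - 5)*(p^4 - 5*p^2 + 4) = (p - 5)*(p + 2)*(p^3 - 2*p^2 - p + 2) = (p - 5)*(p - 2)*(p + 2)*(p^2 - 1) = (p - 5)*(p - 2)*(p - 1)*(p + 2)*(p + 1)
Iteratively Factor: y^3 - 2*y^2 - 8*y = (y)*(y^2 - 2*y - 8) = y*(y - 4)*(y + 2)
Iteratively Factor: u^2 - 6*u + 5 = (u - 1)*(u - 5)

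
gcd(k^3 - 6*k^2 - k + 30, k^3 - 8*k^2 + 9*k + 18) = k - 3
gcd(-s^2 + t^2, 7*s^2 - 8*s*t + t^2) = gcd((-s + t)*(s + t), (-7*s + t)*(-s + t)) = s - t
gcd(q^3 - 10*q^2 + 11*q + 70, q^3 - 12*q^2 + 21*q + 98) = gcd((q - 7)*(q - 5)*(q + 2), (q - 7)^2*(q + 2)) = q^2 - 5*q - 14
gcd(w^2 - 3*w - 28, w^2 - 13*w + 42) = w - 7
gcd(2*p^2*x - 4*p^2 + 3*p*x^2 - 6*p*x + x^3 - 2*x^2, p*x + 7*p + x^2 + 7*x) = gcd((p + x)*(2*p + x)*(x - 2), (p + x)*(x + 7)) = p + x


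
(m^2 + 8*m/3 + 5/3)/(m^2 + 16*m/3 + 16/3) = (3*m^2 + 8*m + 5)/(3*m^2 + 16*m + 16)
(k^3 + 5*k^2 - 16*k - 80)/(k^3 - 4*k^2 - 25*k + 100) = (k + 4)/(k - 5)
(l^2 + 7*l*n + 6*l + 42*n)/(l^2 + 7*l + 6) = (l + 7*n)/(l + 1)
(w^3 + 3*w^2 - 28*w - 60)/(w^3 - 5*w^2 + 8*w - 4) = (w^3 + 3*w^2 - 28*w - 60)/(w^3 - 5*w^2 + 8*w - 4)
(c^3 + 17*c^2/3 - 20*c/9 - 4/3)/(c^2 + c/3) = c + 16/3 - 4/c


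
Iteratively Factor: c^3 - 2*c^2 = (c)*(c^2 - 2*c) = c*(c - 2)*(c)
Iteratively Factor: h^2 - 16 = (h - 4)*(h + 4)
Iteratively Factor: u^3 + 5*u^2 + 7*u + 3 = (u + 1)*(u^2 + 4*u + 3) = (u + 1)*(u + 3)*(u + 1)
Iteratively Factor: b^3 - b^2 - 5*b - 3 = (b + 1)*(b^2 - 2*b - 3) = (b - 3)*(b + 1)*(b + 1)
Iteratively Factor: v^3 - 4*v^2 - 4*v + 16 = (v - 4)*(v^2 - 4) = (v - 4)*(v + 2)*(v - 2)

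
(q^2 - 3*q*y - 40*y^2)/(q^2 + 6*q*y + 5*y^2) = (q - 8*y)/(q + y)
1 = 1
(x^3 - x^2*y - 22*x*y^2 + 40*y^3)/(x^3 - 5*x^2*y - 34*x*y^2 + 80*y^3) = (x - 4*y)/(x - 8*y)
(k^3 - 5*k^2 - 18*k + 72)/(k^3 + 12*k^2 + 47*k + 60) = (k^2 - 9*k + 18)/(k^2 + 8*k + 15)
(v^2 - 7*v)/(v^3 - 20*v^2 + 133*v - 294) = v/(v^2 - 13*v + 42)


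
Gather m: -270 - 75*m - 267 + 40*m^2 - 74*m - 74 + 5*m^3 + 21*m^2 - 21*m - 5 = 5*m^3 + 61*m^2 - 170*m - 616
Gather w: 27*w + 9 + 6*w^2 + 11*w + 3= 6*w^2 + 38*w + 12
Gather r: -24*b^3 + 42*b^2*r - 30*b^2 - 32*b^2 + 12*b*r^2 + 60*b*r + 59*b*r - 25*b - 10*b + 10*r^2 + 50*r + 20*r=-24*b^3 - 62*b^2 - 35*b + r^2*(12*b + 10) + r*(42*b^2 + 119*b + 70)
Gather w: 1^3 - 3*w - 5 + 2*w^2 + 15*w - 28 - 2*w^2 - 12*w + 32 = 0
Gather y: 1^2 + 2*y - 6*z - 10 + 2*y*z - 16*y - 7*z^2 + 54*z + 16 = y*(2*z - 14) - 7*z^2 + 48*z + 7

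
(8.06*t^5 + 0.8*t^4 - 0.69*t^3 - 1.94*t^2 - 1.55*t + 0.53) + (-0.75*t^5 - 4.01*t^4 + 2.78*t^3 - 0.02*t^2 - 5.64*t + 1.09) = 7.31*t^5 - 3.21*t^4 + 2.09*t^3 - 1.96*t^2 - 7.19*t + 1.62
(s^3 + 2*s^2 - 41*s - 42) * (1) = s^3 + 2*s^2 - 41*s - 42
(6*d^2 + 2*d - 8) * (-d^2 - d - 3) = -6*d^4 - 8*d^3 - 12*d^2 + 2*d + 24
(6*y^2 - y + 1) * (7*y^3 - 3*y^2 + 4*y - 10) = 42*y^5 - 25*y^4 + 34*y^3 - 67*y^2 + 14*y - 10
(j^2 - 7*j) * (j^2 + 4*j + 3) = j^4 - 3*j^3 - 25*j^2 - 21*j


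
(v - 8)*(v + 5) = v^2 - 3*v - 40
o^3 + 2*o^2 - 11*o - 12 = (o - 3)*(o + 1)*(o + 4)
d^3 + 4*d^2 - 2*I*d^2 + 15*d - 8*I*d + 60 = (d + 4)*(d - 5*I)*(d + 3*I)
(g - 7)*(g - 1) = g^2 - 8*g + 7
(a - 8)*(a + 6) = a^2 - 2*a - 48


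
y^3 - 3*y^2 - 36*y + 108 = (y - 6)*(y - 3)*(y + 6)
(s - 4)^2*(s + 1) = s^3 - 7*s^2 + 8*s + 16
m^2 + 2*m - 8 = (m - 2)*(m + 4)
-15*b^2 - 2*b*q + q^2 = (-5*b + q)*(3*b + q)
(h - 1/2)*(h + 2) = h^2 + 3*h/2 - 1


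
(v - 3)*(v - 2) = v^2 - 5*v + 6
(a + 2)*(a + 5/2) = a^2 + 9*a/2 + 5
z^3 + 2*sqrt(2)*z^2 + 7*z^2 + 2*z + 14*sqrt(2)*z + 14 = (z + 7)*(z + sqrt(2))^2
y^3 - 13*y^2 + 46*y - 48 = (y - 8)*(y - 3)*(y - 2)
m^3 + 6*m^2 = m^2*(m + 6)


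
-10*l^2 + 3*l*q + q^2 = (-2*l + q)*(5*l + q)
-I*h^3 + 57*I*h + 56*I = (h - 8)*(h + 7)*(-I*h - I)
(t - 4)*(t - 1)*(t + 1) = t^3 - 4*t^2 - t + 4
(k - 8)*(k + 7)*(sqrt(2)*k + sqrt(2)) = sqrt(2)*k^3 - 57*sqrt(2)*k - 56*sqrt(2)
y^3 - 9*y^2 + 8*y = y*(y - 8)*(y - 1)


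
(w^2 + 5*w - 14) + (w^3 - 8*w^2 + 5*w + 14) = w^3 - 7*w^2 + 10*w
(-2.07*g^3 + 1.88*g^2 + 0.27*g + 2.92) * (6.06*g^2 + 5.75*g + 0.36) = -12.5442*g^5 - 0.5097*g^4 + 11.701*g^3 + 19.9245*g^2 + 16.8872*g + 1.0512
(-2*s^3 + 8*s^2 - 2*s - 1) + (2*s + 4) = -2*s^3 + 8*s^2 + 3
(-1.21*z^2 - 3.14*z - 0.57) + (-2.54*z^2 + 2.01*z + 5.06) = -3.75*z^2 - 1.13*z + 4.49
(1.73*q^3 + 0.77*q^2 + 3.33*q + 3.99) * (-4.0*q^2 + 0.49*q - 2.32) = -6.92*q^5 - 2.2323*q^4 - 16.9563*q^3 - 16.1147*q^2 - 5.7705*q - 9.2568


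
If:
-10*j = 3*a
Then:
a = -10*j/3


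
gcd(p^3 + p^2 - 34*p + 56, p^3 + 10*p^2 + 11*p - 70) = p^2 + 5*p - 14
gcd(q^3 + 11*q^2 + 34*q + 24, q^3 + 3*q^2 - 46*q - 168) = q^2 + 10*q + 24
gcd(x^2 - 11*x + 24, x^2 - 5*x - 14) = 1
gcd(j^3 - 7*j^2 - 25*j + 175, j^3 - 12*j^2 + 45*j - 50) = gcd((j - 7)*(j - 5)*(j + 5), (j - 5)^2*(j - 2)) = j - 5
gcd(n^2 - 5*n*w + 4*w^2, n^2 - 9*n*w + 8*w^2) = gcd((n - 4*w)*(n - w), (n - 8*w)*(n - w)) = -n + w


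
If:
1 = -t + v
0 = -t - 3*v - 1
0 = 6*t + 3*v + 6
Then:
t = -1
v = 0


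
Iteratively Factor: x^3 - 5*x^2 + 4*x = (x - 4)*(x^2 - x) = (x - 4)*(x - 1)*(x)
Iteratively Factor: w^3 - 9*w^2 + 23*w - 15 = (w - 5)*(w^2 - 4*w + 3) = (w - 5)*(w - 3)*(w - 1)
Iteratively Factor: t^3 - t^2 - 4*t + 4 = (t + 2)*(t^2 - 3*t + 2) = (t - 2)*(t + 2)*(t - 1)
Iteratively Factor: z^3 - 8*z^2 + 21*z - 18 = (z - 2)*(z^2 - 6*z + 9) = (z - 3)*(z - 2)*(z - 3)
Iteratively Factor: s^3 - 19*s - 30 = (s + 2)*(s^2 - 2*s - 15) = (s - 5)*(s + 2)*(s + 3)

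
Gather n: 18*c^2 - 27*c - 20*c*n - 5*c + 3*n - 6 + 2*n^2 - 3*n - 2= 18*c^2 - 20*c*n - 32*c + 2*n^2 - 8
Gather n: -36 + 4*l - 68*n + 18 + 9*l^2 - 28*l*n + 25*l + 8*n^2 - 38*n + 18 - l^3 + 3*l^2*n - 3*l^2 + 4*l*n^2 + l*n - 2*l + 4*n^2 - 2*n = -l^3 + 6*l^2 + 27*l + n^2*(4*l + 12) + n*(3*l^2 - 27*l - 108)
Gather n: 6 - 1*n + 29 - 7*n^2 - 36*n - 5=-7*n^2 - 37*n + 30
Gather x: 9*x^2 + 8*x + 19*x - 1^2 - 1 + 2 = 9*x^2 + 27*x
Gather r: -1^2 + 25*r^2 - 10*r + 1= 25*r^2 - 10*r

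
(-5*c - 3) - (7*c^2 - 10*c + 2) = -7*c^2 + 5*c - 5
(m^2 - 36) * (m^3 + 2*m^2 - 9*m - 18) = m^5 + 2*m^4 - 45*m^3 - 90*m^2 + 324*m + 648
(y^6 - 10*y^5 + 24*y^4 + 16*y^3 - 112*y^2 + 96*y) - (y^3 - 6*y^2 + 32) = y^6 - 10*y^5 + 24*y^4 + 15*y^3 - 106*y^2 + 96*y - 32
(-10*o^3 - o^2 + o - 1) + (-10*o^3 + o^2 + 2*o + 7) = -20*o^3 + 3*o + 6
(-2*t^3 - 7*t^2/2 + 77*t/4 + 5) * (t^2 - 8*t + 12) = -2*t^5 + 25*t^4/2 + 93*t^3/4 - 191*t^2 + 191*t + 60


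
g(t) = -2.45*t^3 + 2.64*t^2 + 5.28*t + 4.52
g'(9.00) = -542.55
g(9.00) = -1520.17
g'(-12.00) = -1116.48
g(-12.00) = 4554.92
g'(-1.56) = -20.84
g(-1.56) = 12.01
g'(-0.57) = -0.12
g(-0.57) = 2.82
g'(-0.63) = -0.96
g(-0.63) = 2.85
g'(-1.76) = -26.78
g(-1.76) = 16.76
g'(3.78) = -79.78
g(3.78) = -70.13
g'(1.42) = -2.04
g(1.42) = 10.33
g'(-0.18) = 4.09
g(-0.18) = 3.67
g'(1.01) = 3.12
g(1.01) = 10.02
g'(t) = -7.35*t^2 + 5.28*t + 5.28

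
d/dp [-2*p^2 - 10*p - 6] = -4*p - 10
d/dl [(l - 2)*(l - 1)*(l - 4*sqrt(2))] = 3*l^2 - 8*sqrt(2)*l - 6*l + 2 + 12*sqrt(2)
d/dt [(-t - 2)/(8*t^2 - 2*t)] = (2*t^2 + 8*t - 1)/(t^2*(16*t^2 - 8*t + 1))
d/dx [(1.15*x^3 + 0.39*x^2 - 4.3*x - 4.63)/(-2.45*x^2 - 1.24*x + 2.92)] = (-2.8175*x^4 - 2.852*x^3 - 0.944599999999998*x^2 - 20.4094*x - 18.2972)/(6.0025*x^4 + 6.076*x^3 - 12.7704*x^2 - 7.2416*x + 8.5264)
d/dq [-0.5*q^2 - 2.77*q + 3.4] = -1.0*q - 2.77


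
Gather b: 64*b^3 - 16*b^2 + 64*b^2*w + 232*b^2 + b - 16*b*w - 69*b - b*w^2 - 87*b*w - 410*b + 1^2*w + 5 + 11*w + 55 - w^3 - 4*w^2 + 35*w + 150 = 64*b^3 + b^2*(64*w + 216) + b*(-w^2 - 103*w - 478) - w^3 - 4*w^2 + 47*w + 210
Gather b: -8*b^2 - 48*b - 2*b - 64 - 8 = -8*b^2 - 50*b - 72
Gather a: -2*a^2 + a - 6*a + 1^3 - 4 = -2*a^2 - 5*a - 3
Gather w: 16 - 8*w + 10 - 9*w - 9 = 17 - 17*w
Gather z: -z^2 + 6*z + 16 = -z^2 + 6*z + 16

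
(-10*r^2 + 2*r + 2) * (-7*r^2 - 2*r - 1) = 70*r^4 + 6*r^3 - 8*r^2 - 6*r - 2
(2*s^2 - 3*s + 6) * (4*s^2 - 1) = 8*s^4 - 12*s^3 + 22*s^2 + 3*s - 6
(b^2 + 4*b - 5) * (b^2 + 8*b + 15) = b^4 + 12*b^3 + 42*b^2 + 20*b - 75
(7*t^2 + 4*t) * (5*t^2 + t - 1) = 35*t^4 + 27*t^3 - 3*t^2 - 4*t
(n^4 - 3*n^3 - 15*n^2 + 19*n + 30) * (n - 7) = n^5 - 10*n^4 + 6*n^3 + 124*n^2 - 103*n - 210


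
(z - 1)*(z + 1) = z^2 - 1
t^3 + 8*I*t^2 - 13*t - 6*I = (t + I)^2*(t + 6*I)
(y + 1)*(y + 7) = y^2 + 8*y + 7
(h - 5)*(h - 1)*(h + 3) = h^3 - 3*h^2 - 13*h + 15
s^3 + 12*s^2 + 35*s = s*(s + 5)*(s + 7)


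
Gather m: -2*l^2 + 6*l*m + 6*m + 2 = -2*l^2 + m*(6*l + 6) + 2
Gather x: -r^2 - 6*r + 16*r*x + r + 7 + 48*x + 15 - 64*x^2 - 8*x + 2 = -r^2 - 5*r - 64*x^2 + x*(16*r + 40) + 24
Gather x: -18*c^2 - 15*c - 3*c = -18*c^2 - 18*c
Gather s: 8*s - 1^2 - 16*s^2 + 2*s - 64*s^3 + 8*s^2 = -64*s^3 - 8*s^2 + 10*s - 1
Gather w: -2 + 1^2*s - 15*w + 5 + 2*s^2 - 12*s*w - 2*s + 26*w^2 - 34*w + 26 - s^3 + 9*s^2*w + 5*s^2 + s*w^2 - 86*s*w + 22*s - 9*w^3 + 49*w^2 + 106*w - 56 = -s^3 + 7*s^2 + 21*s - 9*w^3 + w^2*(s + 75) + w*(9*s^2 - 98*s + 57) - 27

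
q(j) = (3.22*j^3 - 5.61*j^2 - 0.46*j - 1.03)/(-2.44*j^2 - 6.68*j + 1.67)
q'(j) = (4.88*j + 6.68)*(3.22*j^3 - 5.61*j^2 - 0.46*j - 1.03)/(-2.44*j^2 - 6.68*j + 1.67)^2 + (9.66*j^2 - 11.22*j - 0.46)/(-2.44*j^2 - 6.68*j + 1.67)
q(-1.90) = -7.65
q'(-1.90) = 13.61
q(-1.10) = -1.91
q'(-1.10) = 3.47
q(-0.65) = -0.80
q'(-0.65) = 1.63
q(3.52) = -1.31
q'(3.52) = -0.93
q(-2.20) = -13.49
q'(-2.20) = 27.58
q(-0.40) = -0.49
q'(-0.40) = 0.82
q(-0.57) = -0.68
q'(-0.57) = 1.37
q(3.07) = -0.90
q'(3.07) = -0.87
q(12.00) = -11.05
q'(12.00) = -1.24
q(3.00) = -0.84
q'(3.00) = -0.86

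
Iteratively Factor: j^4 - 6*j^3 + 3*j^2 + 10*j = (j + 1)*(j^3 - 7*j^2 + 10*j) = (j - 5)*(j + 1)*(j^2 - 2*j) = (j - 5)*(j - 2)*(j + 1)*(j)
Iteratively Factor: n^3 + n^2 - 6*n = (n + 3)*(n^2 - 2*n) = n*(n + 3)*(n - 2)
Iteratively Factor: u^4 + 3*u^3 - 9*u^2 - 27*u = (u + 3)*(u^3 - 9*u) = (u + 3)^2*(u^2 - 3*u) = (u - 3)*(u + 3)^2*(u)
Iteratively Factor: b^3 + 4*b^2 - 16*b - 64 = (b + 4)*(b^2 - 16) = (b + 4)^2*(b - 4)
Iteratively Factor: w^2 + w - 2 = (w - 1)*(w + 2)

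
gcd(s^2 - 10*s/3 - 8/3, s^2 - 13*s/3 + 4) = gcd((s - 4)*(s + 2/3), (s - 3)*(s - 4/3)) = 1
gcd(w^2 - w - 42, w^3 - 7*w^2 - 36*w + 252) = w^2 - w - 42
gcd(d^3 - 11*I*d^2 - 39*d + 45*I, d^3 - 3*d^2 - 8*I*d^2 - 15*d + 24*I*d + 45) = d^2 - 8*I*d - 15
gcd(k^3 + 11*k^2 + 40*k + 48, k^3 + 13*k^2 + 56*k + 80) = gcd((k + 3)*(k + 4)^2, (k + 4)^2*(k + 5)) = k^2 + 8*k + 16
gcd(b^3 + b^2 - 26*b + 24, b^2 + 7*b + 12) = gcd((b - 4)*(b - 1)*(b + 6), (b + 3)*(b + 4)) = 1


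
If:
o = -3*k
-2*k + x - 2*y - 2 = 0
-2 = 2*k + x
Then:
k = -y/2 - 1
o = 3*y/2 + 3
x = y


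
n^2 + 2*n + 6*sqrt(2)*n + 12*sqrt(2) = (n + 2)*(n + 6*sqrt(2))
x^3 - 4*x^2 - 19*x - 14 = (x - 7)*(x + 1)*(x + 2)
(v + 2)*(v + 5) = v^2 + 7*v + 10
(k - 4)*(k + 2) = k^2 - 2*k - 8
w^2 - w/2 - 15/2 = (w - 3)*(w + 5/2)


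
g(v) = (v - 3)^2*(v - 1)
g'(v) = (v - 3)^2 + (v - 1)*(2*v - 6) = (v - 3)*(3*v - 5)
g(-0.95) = -30.42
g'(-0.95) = 31.01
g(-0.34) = -14.95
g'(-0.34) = 20.11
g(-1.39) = -46.06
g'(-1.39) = 40.26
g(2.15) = 0.83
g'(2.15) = -1.23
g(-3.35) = -175.40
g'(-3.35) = 95.57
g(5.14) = 18.96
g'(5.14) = 22.30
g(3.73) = 1.45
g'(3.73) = 4.52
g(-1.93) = -71.21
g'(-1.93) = 53.19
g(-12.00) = -2925.00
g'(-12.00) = 615.00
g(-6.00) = -567.00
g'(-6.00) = 207.00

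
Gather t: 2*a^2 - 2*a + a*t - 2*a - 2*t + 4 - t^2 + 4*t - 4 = 2*a^2 - 4*a - t^2 + t*(a + 2)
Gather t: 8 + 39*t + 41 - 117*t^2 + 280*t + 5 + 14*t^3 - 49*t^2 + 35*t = 14*t^3 - 166*t^2 + 354*t + 54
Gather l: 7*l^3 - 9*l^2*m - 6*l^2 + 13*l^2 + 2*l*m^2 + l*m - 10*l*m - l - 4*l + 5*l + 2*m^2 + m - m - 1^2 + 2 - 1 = 7*l^3 + l^2*(7 - 9*m) + l*(2*m^2 - 9*m) + 2*m^2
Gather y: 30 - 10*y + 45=75 - 10*y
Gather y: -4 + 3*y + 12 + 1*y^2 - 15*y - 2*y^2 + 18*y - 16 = -y^2 + 6*y - 8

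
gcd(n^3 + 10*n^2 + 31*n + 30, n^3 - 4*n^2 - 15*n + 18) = n + 3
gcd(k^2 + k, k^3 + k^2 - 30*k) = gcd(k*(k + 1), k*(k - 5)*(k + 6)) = k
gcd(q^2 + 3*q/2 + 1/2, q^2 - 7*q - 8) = q + 1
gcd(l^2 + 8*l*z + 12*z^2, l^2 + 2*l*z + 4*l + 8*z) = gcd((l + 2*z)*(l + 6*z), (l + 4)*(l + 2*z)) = l + 2*z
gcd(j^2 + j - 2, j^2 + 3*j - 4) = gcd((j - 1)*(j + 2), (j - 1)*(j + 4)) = j - 1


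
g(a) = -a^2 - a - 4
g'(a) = -2*a - 1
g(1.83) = -9.18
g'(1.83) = -4.66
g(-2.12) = -6.37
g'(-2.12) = 3.24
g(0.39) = -4.54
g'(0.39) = -1.78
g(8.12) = -78.05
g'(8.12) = -17.24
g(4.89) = -32.80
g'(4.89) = -10.78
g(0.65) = -5.07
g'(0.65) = -2.30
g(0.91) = -5.74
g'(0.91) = -2.82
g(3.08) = -16.57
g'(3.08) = -7.16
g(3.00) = -16.00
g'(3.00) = -7.00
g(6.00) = -46.00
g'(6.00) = -13.00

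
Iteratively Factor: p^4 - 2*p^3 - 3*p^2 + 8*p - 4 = (p + 2)*(p^3 - 4*p^2 + 5*p - 2) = (p - 1)*(p + 2)*(p^2 - 3*p + 2) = (p - 2)*(p - 1)*(p + 2)*(p - 1)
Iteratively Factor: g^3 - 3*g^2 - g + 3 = (g + 1)*(g^2 - 4*g + 3) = (g - 1)*(g + 1)*(g - 3)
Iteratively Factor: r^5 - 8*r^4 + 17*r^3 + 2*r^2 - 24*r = (r + 1)*(r^4 - 9*r^3 + 26*r^2 - 24*r) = r*(r + 1)*(r^3 - 9*r^2 + 26*r - 24) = r*(r - 2)*(r + 1)*(r^2 - 7*r + 12) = r*(r - 3)*(r - 2)*(r + 1)*(r - 4)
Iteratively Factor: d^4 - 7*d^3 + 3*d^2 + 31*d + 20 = (d - 4)*(d^3 - 3*d^2 - 9*d - 5) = (d - 4)*(d + 1)*(d^2 - 4*d - 5) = (d - 5)*(d - 4)*(d + 1)*(d + 1)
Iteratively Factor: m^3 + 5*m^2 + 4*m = (m)*(m^2 + 5*m + 4) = m*(m + 4)*(m + 1)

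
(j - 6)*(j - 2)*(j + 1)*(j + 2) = j^4 - 5*j^3 - 10*j^2 + 20*j + 24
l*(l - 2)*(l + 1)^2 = l^4 - 3*l^2 - 2*l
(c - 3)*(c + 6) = c^2 + 3*c - 18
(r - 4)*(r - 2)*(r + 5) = r^3 - r^2 - 22*r + 40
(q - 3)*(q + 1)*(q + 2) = q^3 - 7*q - 6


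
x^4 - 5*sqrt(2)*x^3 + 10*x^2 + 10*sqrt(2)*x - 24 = (x - 3*sqrt(2))*(x - 2*sqrt(2))*(x - sqrt(2))*(x + sqrt(2))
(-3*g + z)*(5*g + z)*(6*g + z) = -90*g^3 - 3*g^2*z + 8*g*z^2 + z^3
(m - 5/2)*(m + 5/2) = m^2 - 25/4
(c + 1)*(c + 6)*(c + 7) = c^3 + 14*c^2 + 55*c + 42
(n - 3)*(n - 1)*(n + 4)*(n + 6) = n^4 + 6*n^3 - 13*n^2 - 66*n + 72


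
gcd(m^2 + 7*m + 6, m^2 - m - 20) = 1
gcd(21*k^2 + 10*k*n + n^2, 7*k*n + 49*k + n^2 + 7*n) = 7*k + n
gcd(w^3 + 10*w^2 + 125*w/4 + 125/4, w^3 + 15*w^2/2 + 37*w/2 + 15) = w + 5/2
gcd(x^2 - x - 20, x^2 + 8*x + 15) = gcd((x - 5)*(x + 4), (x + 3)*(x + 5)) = 1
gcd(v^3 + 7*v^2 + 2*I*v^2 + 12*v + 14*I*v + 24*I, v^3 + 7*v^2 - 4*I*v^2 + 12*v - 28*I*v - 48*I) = v^2 + 7*v + 12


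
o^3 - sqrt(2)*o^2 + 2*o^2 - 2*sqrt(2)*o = o*(o + 2)*(o - sqrt(2))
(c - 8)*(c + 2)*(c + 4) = c^3 - 2*c^2 - 40*c - 64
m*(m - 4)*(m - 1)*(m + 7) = m^4 + 2*m^3 - 31*m^2 + 28*m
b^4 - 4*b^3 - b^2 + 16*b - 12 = (b - 3)*(b - 2)*(b - 1)*(b + 2)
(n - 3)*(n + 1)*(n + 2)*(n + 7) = n^4 + 7*n^3 - 7*n^2 - 55*n - 42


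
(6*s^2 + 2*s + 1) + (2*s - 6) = 6*s^2 + 4*s - 5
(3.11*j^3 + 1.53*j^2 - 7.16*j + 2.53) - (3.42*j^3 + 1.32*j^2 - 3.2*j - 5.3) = -0.31*j^3 + 0.21*j^2 - 3.96*j + 7.83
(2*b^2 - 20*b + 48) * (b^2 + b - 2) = 2*b^4 - 18*b^3 + 24*b^2 + 88*b - 96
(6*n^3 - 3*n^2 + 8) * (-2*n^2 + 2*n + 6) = -12*n^5 + 18*n^4 + 30*n^3 - 34*n^2 + 16*n + 48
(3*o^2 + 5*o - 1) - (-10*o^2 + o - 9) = 13*o^2 + 4*o + 8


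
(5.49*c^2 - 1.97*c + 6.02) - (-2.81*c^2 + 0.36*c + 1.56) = 8.3*c^2 - 2.33*c + 4.46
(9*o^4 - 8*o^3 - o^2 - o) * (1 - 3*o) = -27*o^5 + 33*o^4 - 5*o^3 + 2*o^2 - o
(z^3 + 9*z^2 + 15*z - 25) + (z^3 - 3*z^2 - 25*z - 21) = 2*z^3 + 6*z^2 - 10*z - 46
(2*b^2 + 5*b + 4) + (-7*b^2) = -5*b^2 + 5*b + 4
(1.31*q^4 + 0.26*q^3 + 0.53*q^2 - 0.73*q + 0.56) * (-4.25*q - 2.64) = -5.5675*q^5 - 4.5634*q^4 - 2.9389*q^3 + 1.7033*q^2 - 0.4528*q - 1.4784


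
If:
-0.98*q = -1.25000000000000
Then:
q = 1.28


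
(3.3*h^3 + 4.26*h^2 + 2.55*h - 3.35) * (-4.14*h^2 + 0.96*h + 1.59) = -13.662*h^5 - 14.4684*h^4 - 1.2204*h^3 + 23.0904*h^2 + 0.8385*h - 5.3265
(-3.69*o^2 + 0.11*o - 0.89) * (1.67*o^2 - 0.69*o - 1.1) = -6.1623*o^4 + 2.7298*o^3 + 2.4968*o^2 + 0.4931*o + 0.979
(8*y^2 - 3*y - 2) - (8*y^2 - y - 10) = 8 - 2*y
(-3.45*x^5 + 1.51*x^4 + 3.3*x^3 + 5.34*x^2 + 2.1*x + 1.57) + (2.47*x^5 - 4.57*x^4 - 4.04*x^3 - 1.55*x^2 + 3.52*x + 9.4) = -0.98*x^5 - 3.06*x^4 - 0.74*x^3 + 3.79*x^2 + 5.62*x + 10.97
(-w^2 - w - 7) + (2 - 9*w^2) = -10*w^2 - w - 5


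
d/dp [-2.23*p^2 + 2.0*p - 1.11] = 2.0 - 4.46*p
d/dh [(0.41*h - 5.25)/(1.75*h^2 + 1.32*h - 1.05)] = (-0.7175*h^2 + 18.375*h + 6.4995)/(3.0625*h^4 + 4.62*h^3 - 1.9326*h^2 - 2.772*h + 1.1025)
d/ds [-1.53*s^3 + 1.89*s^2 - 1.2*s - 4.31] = -4.59*s^2 + 3.78*s - 1.2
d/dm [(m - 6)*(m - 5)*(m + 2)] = 3*m^2 - 18*m + 8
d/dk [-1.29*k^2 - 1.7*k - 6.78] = -2.58*k - 1.7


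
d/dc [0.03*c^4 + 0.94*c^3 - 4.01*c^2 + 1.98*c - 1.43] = 0.12*c^3 + 2.82*c^2 - 8.02*c + 1.98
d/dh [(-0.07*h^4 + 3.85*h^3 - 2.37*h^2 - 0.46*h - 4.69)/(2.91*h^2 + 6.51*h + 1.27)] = (-0.4074*h^5 + 9.8364*h^4 + 49.7714*h^3 + 0.578400000000002*h^2 + 21.276*h + 29.9477)/(8.4681*h^4 + 37.8882*h^3 + 49.7715*h^2 + 16.5354*h + 1.6129)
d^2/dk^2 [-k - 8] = 0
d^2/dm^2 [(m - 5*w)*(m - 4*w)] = 2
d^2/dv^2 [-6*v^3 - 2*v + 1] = -36*v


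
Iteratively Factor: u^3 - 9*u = (u)*(u^2 - 9) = u*(u - 3)*(u + 3)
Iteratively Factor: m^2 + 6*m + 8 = (m + 4)*(m + 2)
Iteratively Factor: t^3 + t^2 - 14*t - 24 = (t + 2)*(t^2 - t - 12) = (t + 2)*(t + 3)*(t - 4)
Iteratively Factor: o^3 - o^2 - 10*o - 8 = (o + 2)*(o^2 - 3*o - 4) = (o - 4)*(o + 2)*(o + 1)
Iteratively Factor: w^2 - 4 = (w - 2)*(w + 2)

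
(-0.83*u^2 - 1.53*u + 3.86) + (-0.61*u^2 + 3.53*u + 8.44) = -1.44*u^2 + 2.0*u + 12.3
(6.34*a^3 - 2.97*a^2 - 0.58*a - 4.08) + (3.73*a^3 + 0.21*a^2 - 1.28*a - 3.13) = 10.07*a^3 - 2.76*a^2 - 1.86*a - 7.21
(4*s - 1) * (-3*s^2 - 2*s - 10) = -12*s^3 - 5*s^2 - 38*s + 10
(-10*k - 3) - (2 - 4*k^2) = 4*k^2 - 10*k - 5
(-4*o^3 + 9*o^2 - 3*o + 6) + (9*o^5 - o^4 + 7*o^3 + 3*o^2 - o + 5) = 9*o^5 - o^4 + 3*o^3 + 12*o^2 - 4*o + 11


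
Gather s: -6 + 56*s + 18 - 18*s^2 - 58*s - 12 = -18*s^2 - 2*s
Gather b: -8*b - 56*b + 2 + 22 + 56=80 - 64*b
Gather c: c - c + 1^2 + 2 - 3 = 0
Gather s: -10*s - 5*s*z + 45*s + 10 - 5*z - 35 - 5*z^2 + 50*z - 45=s*(35 - 5*z) - 5*z^2 + 45*z - 70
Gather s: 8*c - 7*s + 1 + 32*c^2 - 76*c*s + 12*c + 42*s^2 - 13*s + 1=32*c^2 + 20*c + 42*s^2 + s*(-76*c - 20) + 2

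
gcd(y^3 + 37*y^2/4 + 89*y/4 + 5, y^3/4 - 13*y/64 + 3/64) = 1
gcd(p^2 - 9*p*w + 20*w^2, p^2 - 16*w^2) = p - 4*w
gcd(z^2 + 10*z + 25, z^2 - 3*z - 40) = z + 5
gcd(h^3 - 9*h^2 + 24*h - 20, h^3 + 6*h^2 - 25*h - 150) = h - 5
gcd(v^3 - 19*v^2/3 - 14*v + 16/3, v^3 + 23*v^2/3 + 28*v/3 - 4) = v^2 + 5*v/3 - 2/3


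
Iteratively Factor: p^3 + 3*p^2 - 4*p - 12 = (p - 2)*(p^2 + 5*p + 6) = (p - 2)*(p + 3)*(p + 2)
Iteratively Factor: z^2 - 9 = (z + 3)*(z - 3)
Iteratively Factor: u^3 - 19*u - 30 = (u + 2)*(u^2 - 2*u - 15) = (u + 2)*(u + 3)*(u - 5)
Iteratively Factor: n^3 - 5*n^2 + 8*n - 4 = (n - 1)*(n^2 - 4*n + 4) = (n - 2)*(n - 1)*(n - 2)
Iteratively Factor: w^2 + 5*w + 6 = (w + 2)*(w + 3)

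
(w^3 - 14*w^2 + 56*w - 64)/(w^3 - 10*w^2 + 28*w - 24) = (w^2 - 12*w + 32)/(w^2 - 8*w + 12)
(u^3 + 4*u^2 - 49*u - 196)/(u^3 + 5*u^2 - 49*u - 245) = (u + 4)/(u + 5)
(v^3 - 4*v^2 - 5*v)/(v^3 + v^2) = (v - 5)/v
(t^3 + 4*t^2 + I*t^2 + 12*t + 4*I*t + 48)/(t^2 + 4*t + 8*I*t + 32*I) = (t^2 + I*t + 12)/(t + 8*I)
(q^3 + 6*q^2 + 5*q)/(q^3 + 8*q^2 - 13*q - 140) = q*(q + 1)/(q^2 + 3*q - 28)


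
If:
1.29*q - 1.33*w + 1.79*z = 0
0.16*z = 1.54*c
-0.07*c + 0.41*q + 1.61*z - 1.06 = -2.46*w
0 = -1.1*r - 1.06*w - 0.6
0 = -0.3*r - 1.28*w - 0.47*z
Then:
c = -0.18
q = 3.46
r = -1.50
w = 1.00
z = -1.75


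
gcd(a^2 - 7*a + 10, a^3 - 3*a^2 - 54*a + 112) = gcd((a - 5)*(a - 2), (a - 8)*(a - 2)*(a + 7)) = a - 2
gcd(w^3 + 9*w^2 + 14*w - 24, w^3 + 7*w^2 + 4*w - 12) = w^2 + 5*w - 6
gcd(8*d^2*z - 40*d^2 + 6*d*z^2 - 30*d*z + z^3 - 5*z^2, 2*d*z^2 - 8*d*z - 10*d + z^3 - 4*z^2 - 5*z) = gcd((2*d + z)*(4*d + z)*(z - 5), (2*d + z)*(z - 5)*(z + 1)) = 2*d*z - 10*d + z^2 - 5*z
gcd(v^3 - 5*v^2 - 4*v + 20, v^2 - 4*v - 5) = v - 5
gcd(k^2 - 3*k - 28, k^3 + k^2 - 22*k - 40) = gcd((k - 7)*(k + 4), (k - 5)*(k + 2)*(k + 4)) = k + 4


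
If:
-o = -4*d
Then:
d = o/4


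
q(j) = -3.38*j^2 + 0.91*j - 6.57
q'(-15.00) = 102.31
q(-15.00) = -780.72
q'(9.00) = -59.93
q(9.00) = -272.16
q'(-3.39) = 23.83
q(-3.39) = -48.50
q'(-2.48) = 17.67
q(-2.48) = -29.62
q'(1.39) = -8.49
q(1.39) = -11.84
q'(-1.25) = 9.36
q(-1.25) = -12.99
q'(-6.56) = 45.26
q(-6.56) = -157.99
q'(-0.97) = 7.47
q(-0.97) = -10.63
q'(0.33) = -1.32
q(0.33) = -6.64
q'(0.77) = -4.30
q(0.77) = -7.87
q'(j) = 0.91 - 6.76*j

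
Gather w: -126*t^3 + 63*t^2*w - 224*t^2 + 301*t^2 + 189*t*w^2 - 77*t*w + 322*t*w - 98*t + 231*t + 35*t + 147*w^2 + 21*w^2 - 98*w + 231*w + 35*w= -126*t^3 + 77*t^2 + 168*t + w^2*(189*t + 168) + w*(63*t^2 + 245*t + 168)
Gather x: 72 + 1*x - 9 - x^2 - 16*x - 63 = -x^2 - 15*x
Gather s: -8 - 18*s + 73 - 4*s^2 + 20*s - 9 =-4*s^2 + 2*s + 56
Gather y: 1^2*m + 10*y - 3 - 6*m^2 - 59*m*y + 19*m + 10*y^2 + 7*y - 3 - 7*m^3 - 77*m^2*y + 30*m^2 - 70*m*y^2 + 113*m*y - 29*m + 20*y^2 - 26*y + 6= -7*m^3 + 24*m^2 - 9*m + y^2*(30 - 70*m) + y*(-77*m^2 + 54*m - 9)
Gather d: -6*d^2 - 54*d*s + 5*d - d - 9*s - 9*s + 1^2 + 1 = -6*d^2 + d*(4 - 54*s) - 18*s + 2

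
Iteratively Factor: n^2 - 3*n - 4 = (n + 1)*(n - 4)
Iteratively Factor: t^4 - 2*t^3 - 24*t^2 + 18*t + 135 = (t - 3)*(t^3 + t^2 - 21*t - 45) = (t - 3)*(t + 3)*(t^2 - 2*t - 15) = (t - 5)*(t - 3)*(t + 3)*(t + 3)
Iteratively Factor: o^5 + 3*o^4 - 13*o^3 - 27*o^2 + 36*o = (o + 4)*(o^4 - o^3 - 9*o^2 + 9*o) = (o - 1)*(o + 4)*(o^3 - 9*o) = (o - 1)*(o + 3)*(o + 4)*(o^2 - 3*o) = (o - 3)*(o - 1)*(o + 3)*(o + 4)*(o)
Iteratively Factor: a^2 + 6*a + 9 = (a + 3)*(a + 3)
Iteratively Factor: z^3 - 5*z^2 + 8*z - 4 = (z - 2)*(z^2 - 3*z + 2) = (z - 2)*(z - 1)*(z - 2)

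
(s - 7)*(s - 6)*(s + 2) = s^3 - 11*s^2 + 16*s + 84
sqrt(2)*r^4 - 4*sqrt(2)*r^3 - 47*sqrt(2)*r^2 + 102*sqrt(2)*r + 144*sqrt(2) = (r - 8)*(r - 3)*(r + 6)*(sqrt(2)*r + sqrt(2))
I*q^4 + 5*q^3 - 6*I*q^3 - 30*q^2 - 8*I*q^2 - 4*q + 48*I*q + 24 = (q - 6)*(q - 2*I)^2*(I*q + 1)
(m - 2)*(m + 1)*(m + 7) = m^3 + 6*m^2 - 9*m - 14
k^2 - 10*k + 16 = (k - 8)*(k - 2)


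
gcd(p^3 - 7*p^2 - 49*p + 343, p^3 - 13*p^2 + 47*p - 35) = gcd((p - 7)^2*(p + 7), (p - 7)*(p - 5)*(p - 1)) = p - 7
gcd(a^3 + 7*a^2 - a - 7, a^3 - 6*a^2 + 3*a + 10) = a + 1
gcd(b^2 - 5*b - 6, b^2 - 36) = b - 6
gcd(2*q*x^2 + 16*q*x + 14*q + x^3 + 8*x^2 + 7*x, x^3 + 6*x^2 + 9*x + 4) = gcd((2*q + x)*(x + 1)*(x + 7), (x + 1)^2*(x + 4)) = x + 1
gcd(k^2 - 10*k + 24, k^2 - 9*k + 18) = k - 6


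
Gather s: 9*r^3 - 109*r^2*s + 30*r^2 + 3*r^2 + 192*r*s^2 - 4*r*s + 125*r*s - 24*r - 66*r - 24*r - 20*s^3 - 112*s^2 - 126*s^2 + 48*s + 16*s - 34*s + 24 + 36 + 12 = 9*r^3 + 33*r^2 - 114*r - 20*s^3 + s^2*(192*r - 238) + s*(-109*r^2 + 121*r + 30) + 72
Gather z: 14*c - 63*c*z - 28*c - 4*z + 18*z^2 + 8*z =-14*c + 18*z^2 + z*(4 - 63*c)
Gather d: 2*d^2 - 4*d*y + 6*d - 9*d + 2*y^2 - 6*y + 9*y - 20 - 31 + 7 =2*d^2 + d*(-4*y - 3) + 2*y^2 + 3*y - 44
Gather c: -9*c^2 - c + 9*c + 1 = -9*c^2 + 8*c + 1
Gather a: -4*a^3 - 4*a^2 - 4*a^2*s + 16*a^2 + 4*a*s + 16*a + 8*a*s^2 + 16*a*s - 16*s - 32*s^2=-4*a^3 + a^2*(12 - 4*s) + a*(8*s^2 + 20*s + 16) - 32*s^2 - 16*s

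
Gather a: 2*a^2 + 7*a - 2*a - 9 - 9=2*a^2 + 5*a - 18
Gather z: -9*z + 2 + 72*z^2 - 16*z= 72*z^2 - 25*z + 2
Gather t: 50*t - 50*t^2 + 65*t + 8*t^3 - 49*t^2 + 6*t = 8*t^3 - 99*t^2 + 121*t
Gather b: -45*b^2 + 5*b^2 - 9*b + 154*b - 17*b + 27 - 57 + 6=-40*b^2 + 128*b - 24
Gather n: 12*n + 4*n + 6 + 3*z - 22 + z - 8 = 16*n + 4*z - 24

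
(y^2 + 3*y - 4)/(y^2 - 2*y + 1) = (y + 4)/(y - 1)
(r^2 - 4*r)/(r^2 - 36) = r*(r - 4)/(r^2 - 36)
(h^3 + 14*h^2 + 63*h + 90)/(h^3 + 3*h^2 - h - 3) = (h^2 + 11*h + 30)/(h^2 - 1)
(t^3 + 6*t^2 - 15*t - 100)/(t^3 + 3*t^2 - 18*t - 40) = (t + 5)/(t + 2)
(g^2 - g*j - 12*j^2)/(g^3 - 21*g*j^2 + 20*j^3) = (g + 3*j)/(g^2 + 4*g*j - 5*j^2)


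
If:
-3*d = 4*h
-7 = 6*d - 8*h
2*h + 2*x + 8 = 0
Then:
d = -7/12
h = 7/16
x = -71/16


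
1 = 1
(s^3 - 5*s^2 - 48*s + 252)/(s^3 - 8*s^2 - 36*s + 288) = (s^2 + s - 42)/(s^2 - 2*s - 48)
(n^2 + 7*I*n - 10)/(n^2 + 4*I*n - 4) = (n + 5*I)/(n + 2*I)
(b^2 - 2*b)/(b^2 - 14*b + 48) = b*(b - 2)/(b^2 - 14*b + 48)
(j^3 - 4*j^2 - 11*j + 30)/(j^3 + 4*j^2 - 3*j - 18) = (j - 5)/(j + 3)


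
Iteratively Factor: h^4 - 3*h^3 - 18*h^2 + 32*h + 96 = (h - 4)*(h^3 + h^2 - 14*h - 24) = (h - 4)*(h + 3)*(h^2 - 2*h - 8) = (h - 4)*(h + 2)*(h + 3)*(h - 4)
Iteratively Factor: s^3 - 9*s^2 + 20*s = (s - 5)*(s^2 - 4*s) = (s - 5)*(s - 4)*(s)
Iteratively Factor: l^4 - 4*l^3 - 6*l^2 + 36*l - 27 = (l - 1)*(l^3 - 3*l^2 - 9*l + 27) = (l - 3)*(l - 1)*(l^2 - 9) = (l - 3)*(l - 1)*(l + 3)*(l - 3)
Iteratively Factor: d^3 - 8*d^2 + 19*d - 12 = (d - 1)*(d^2 - 7*d + 12) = (d - 3)*(d - 1)*(d - 4)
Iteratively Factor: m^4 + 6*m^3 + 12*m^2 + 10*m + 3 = (m + 3)*(m^3 + 3*m^2 + 3*m + 1) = (m + 1)*(m + 3)*(m^2 + 2*m + 1) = (m + 1)^2*(m + 3)*(m + 1)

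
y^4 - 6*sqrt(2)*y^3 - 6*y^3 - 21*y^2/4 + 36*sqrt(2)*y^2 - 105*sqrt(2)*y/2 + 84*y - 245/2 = (y - 7/2)*(y - 5/2)*(y - 7*sqrt(2))*(y + sqrt(2))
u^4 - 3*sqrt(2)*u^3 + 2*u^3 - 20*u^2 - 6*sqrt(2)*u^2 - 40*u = u*(u + 2)*(u - 5*sqrt(2))*(u + 2*sqrt(2))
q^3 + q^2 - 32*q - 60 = (q - 6)*(q + 2)*(q + 5)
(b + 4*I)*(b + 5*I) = b^2 + 9*I*b - 20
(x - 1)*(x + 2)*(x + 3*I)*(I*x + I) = I*x^4 - 3*x^3 + 2*I*x^3 - 6*x^2 - I*x^2 + 3*x - 2*I*x + 6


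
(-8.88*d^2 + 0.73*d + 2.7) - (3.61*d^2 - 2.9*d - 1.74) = -12.49*d^2 + 3.63*d + 4.44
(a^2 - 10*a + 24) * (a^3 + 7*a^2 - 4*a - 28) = a^5 - 3*a^4 - 50*a^3 + 180*a^2 + 184*a - 672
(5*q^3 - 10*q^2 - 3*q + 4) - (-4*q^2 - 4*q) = 5*q^3 - 6*q^2 + q + 4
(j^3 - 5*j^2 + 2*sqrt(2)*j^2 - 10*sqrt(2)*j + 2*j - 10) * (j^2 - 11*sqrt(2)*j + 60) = j^5 - 9*sqrt(2)*j^4 - 5*j^4 + 18*j^3 + 45*sqrt(2)*j^3 - 90*j^2 + 98*sqrt(2)*j^2 - 490*sqrt(2)*j + 120*j - 600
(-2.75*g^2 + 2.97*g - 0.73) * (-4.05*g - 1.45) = 11.1375*g^3 - 8.041*g^2 - 1.35*g + 1.0585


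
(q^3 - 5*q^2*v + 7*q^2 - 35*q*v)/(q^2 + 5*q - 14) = q*(q - 5*v)/(q - 2)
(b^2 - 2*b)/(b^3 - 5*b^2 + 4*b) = (b - 2)/(b^2 - 5*b + 4)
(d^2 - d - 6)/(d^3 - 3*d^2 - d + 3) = (d + 2)/(d^2 - 1)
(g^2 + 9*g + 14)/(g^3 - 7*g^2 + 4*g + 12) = (g^2 + 9*g + 14)/(g^3 - 7*g^2 + 4*g + 12)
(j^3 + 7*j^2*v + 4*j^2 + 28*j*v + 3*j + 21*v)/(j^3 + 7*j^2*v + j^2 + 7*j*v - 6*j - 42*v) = (j + 1)/(j - 2)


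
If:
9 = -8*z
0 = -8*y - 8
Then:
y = -1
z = -9/8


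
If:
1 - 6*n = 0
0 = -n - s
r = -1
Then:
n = 1/6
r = -1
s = -1/6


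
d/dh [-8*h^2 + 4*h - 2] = 4 - 16*h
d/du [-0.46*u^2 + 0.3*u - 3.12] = 0.3 - 0.92*u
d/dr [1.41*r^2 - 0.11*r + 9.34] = 2.82*r - 0.11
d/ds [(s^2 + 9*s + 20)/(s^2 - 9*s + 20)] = 18*(20 - s^2)/(s^4 - 18*s^3 + 121*s^2 - 360*s + 400)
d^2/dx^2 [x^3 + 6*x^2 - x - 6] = 6*x + 12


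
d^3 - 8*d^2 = d^2*(d - 8)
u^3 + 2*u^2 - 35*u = u*(u - 5)*(u + 7)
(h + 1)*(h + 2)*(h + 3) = h^3 + 6*h^2 + 11*h + 6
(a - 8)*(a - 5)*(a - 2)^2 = a^4 - 17*a^3 + 96*a^2 - 212*a + 160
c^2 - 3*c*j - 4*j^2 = (c - 4*j)*(c + j)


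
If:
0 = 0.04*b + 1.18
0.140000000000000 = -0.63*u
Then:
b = -29.50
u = -0.22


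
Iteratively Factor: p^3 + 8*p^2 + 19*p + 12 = (p + 3)*(p^2 + 5*p + 4) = (p + 1)*(p + 3)*(p + 4)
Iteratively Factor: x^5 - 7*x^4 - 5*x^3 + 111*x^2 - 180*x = (x)*(x^4 - 7*x^3 - 5*x^2 + 111*x - 180) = x*(x + 4)*(x^3 - 11*x^2 + 39*x - 45) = x*(x - 5)*(x + 4)*(x^2 - 6*x + 9) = x*(x - 5)*(x - 3)*(x + 4)*(x - 3)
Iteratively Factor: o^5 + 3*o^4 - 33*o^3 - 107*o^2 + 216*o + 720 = (o + 4)*(o^4 - o^3 - 29*o^2 + 9*o + 180) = (o - 5)*(o + 4)*(o^3 + 4*o^2 - 9*o - 36) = (o - 5)*(o + 3)*(o + 4)*(o^2 + o - 12) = (o - 5)*(o + 3)*(o + 4)^2*(o - 3)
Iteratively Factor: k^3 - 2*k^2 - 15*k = (k)*(k^2 - 2*k - 15) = k*(k + 3)*(k - 5)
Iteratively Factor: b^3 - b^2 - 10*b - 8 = (b + 2)*(b^2 - 3*b - 4) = (b - 4)*(b + 2)*(b + 1)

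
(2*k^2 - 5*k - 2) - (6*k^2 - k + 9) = -4*k^2 - 4*k - 11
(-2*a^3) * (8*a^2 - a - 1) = -16*a^5 + 2*a^4 + 2*a^3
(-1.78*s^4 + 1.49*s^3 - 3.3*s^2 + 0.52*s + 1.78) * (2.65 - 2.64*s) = 4.6992*s^5 - 8.6506*s^4 + 12.6605*s^3 - 10.1178*s^2 - 3.3212*s + 4.717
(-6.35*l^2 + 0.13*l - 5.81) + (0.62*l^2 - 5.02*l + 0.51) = -5.73*l^2 - 4.89*l - 5.3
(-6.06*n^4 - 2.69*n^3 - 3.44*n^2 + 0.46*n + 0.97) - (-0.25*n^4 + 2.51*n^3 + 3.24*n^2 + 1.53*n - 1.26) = -5.81*n^4 - 5.2*n^3 - 6.68*n^2 - 1.07*n + 2.23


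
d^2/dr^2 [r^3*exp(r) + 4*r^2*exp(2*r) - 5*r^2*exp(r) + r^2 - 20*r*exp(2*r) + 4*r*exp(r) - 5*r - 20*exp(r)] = r^3*exp(r) + 16*r^2*exp(2*r) + r^2*exp(r) - 48*r*exp(2*r) - 10*r*exp(r) - 72*exp(2*r) - 22*exp(r) + 2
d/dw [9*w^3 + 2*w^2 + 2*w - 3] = 27*w^2 + 4*w + 2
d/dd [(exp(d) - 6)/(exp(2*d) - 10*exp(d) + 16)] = (-2*(exp(d) - 6)*(exp(d) - 5) + exp(2*d) - 10*exp(d) + 16)*exp(d)/(exp(2*d) - 10*exp(d) + 16)^2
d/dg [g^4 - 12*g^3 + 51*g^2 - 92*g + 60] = 4*g^3 - 36*g^2 + 102*g - 92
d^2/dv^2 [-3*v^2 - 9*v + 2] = -6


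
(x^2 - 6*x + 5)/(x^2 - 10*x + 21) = (x^2 - 6*x + 5)/(x^2 - 10*x + 21)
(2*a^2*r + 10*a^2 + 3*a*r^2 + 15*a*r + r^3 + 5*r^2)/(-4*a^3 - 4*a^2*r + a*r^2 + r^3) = (r + 5)/(-2*a + r)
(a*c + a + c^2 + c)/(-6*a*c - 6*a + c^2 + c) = (-a - c)/(6*a - c)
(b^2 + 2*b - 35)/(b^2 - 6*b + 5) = (b + 7)/(b - 1)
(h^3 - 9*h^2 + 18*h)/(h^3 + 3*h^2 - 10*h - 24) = h*(h - 6)/(h^2 + 6*h + 8)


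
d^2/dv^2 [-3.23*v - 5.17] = 0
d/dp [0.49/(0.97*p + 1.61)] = -0.4753/(0.97*p + 1.61)^2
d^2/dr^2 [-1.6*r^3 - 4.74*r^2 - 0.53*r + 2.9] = -9.6*r - 9.48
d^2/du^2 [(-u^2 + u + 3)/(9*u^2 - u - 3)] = 144*(u^3 + 9*u^2 + 1)/(729*u^6 - 243*u^5 - 702*u^4 + 161*u^3 + 234*u^2 - 27*u - 27)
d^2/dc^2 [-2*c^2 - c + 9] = -4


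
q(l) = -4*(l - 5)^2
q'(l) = 40 - 8*l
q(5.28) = -0.31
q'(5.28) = -2.24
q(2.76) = -20.07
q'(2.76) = 17.92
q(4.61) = -0.61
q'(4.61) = 3.12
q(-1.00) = -144.00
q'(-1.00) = 48.00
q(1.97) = -36.72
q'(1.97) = 24.24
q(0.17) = -93.32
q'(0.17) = 38.64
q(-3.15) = -265.69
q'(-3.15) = 65.20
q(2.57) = -23.62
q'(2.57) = 19.44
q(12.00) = -196.00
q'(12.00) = -56.00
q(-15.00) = -1600.00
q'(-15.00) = 160.00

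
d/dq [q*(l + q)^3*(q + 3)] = (l + q)^2*(q*(l + q) + 3*q*(q + 3) + (l + q)*(q + 3))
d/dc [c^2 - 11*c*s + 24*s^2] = 2*c - 11*s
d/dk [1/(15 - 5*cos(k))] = -sin(k)/(5*(cos(k) - 3)^2)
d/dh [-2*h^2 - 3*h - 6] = -4*h - 3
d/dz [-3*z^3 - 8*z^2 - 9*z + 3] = -9*z^2 - 16*z - 9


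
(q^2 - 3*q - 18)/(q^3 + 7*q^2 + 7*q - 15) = (q - 6)/(q^2 + 4*q - 5)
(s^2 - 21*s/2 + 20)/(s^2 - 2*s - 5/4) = 2*(s - 8)/(2*s + 1)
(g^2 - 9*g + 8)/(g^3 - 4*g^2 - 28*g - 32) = (g - 1)/(g^2 + 4*g + 4)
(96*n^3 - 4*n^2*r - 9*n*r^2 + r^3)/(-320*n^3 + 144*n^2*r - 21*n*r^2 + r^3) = (-12*n^2 - n*r + r^2)/(40*n^2 - 13*n*r + r^2)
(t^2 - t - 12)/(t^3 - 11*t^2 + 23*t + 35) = (t^2 - t - 12)/(t^3 - 11*t^2 + 23*t + 35)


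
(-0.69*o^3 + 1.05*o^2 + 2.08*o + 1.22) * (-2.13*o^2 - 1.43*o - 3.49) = 1.4697*o^5 - 1.2498*o^4 - 3.5238*o^3 - 9.2375*o^2 - 9.0038*o - 4.2578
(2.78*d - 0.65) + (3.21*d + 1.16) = 5.99*d + 0.51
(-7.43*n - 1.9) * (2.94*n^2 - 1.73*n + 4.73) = -21.8442*n^3 + 7.2679*n^2 - 31.8569*n - 8.987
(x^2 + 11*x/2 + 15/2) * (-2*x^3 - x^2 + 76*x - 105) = -2*x^5 - 12*x^4 + 111*x^3/2 + 611*x^2/2 - 15*x/2 - 1575/2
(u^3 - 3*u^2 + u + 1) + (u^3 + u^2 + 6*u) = 2*u^3 - 2*u^2 + 7*u + 1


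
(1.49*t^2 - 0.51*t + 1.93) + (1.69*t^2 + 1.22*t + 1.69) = 3.18*t^2 + 0.71*t + 3.62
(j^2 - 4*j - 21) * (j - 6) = j^3 - 10*j^2 + 3*j + 126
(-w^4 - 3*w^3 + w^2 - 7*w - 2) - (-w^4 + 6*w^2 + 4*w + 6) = -3*w^3 - 5*w^2 - 11*w - 8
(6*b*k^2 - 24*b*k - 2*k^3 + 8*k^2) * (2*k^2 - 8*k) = 12*b*k^4 - 96*b*k^3 + 192*b*k^2 - 4*k^5 + 32*k^4 - 64*k^3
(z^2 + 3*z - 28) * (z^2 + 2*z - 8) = z^4 + 5*z^3 - 30*z^2 - 80*z + 224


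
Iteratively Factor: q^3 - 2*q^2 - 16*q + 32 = (q + 4)*(q^2 - 6*q + 8) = (q - 2)*(q + 4)*(q - 4)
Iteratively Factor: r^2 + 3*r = (r + 3)*(r)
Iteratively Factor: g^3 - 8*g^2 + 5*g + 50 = (g - 5)*(g^2 - 3*g - 10) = (g - 5)^2*(g + 2)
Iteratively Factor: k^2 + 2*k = (k + 2)*(k)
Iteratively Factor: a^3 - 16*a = (a - 4)*(a^2 + 4*a) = (a - 4)*(a + 4)*(a)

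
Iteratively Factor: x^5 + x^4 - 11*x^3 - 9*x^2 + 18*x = (x)*(x^4 + x^3 - 11*x^2 - 9*x + 18) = x*(x + 3)*(x^3 - 2*x^2 - 5*x + 6) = x*(x - 3)*(x + 3)*(x^2 + x - 2) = x*(x - 3)*(x + 2)*(x + 3)*(x - 1)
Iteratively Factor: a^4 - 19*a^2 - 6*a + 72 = (a + 3)*(a^3 - 3*a^2 - 10*a + 24) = (a - 4)*(a + 3)*(a^2 + a - 6) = (a - 4)*(a + 3)^2*(a - 2)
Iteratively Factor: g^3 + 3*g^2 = (g)*(g^2 + 3*g) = g*(g + 3)*(g)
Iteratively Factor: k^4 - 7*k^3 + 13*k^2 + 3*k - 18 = (k - 2)*(k^3 - 5*k^2 + 3*k + 9) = (k - 2)*(k + 1)*(k^2 - 6*k + 9) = (k - 3)*(k - 2)*(k + 1)*(k - 3)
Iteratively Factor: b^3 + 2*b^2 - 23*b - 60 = (b + 4)*(b^2 - 2*b - 15) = (b - 5)*(b + 4)*(b + 3)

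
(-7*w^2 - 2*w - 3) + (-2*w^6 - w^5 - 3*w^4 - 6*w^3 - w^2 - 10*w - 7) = -2*w^6 - w^5 - 3*w^4 - 6*w^3 - 8*w^2 - 12*w - 10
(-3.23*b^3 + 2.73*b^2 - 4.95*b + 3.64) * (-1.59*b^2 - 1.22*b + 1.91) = 5.1357*b^5 - 0.4001*b^4 - 1.6294*b^3 + 5.4657*b^2 - 13.8953*b + 6.9524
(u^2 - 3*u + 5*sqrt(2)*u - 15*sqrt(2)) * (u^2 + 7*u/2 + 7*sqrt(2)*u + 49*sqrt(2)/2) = u^4 + u^3/2 + 12*sqrt(2)*u^3 + 6*sqrt(2)*u^2 + 119*u^2/2 - 126*sqrt(2)*u + 35*u - 735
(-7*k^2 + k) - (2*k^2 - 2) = -9*k^2 + k + 2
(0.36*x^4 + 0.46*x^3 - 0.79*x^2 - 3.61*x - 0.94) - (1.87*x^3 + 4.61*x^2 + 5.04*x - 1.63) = 0.36*x^4 - 1.41*x^3 - 5.4*x^2 - 8.65*x + 0.69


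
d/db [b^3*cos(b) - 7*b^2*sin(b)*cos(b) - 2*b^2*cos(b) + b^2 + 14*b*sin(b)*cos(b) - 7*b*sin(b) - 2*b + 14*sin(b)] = -b^3*sin(b) + 2*b^2*sin(b) + 3*b^2*cos(b) - 7*b^2*cos(2*b) - 7*b*sin(2*b) - 11*b*cos(b) + 14*b*cos(2*b) + 2*b - 7*sin(b) + 7*sin(2*b) + 14*cos(b) - 2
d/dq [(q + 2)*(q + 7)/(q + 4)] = (q^2 + 8*q + 22)/(q^2 + 8*q + 16)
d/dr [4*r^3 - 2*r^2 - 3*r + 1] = 12*r^2 - 4*r - 3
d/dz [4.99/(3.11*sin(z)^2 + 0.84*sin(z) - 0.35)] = -(31.0378*sin(z) + 4.1916)*cos(z)/(3.11*sin(z)^2 + 0.84*sin(z) - 0.35)^2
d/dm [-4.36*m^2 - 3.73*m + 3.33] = -8.72*m - 3.73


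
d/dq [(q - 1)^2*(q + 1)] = (q - 1)*(3*q + 1)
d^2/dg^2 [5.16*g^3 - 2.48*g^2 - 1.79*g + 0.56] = 30.96*g - 4.96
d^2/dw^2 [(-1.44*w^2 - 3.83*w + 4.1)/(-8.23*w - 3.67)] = (-5.6843418860808e-14*w^2 - 747.982754)/(557.441767*w^3 + 745.739229*w^2 + 332.547141*w + 49.430863)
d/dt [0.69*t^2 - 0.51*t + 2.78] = 1.38*t - 0.51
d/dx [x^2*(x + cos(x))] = x*(-x*sin(x) + 3*x + 2*cos(x))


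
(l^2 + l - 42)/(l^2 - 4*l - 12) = (l + 7)/(l + 2)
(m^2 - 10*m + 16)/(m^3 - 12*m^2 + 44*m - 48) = (m - 8)/(m^2 - 10*m + 24)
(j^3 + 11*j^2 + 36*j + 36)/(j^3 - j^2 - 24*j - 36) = (j + 6)/(j - 6)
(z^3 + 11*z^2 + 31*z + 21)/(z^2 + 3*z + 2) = (z^2 + 10*z + 21)/(z + 2)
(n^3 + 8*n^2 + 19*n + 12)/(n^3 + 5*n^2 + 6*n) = (n^2 + 5*n + 4)/(n*(n + 2))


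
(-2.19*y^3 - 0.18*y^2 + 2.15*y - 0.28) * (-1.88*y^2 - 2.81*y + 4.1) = 4.1172*y^5 + 6.4923*y^4 - 12.5152*y^3 - 6.2531*y^2 + 9.6018*y - 1.148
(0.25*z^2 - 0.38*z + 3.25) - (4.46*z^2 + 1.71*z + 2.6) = -4.21*z^2 - 2.09*z + 0.65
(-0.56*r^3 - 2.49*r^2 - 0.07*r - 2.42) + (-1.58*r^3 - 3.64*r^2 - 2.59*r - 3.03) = -2.14*r^3 - 6.13*r^2 - 2.66*r - 5.45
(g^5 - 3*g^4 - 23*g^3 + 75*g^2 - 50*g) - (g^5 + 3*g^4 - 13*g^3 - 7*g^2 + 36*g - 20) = -6*g^4 - 10*g^3 + 82*g^2 - 86*g + 20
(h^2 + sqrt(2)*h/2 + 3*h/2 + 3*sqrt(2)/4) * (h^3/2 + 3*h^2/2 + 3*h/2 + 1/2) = h^5/2 + sqrt(2)*h^4/4 + 9*h^4/4 + 9*sqrt(2)*h^3/8 + 15*h^3/4 + 15*sqrt(2)*h^2/8 + 11*h^2/4 + 3*h/4 + 11*sqrt(2)*h/8 + 3*sqrt(2)/8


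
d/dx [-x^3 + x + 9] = 1 - 3*x^2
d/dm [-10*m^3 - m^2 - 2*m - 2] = -30*m^2 - 2*m - 2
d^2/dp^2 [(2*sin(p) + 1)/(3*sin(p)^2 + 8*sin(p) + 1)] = 2*(-9*sin(p)^5 + 6*sin(p)^4 + 9*sin(p)^2 + 57*sin(p) + 45)/(3*sin(p)^2 + 8*sin(p) + 1)^3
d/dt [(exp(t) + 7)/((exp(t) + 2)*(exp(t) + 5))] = (-exp(2*t) - 14*exp(t) - 39)*exp(t)/(exp(4*t) + 14*exp(3*t) + 69*exp(2*t) + 140*exp(t) + 100)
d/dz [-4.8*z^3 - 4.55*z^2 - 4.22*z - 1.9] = -14.4*z^2 - 9.1*z - 4.22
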